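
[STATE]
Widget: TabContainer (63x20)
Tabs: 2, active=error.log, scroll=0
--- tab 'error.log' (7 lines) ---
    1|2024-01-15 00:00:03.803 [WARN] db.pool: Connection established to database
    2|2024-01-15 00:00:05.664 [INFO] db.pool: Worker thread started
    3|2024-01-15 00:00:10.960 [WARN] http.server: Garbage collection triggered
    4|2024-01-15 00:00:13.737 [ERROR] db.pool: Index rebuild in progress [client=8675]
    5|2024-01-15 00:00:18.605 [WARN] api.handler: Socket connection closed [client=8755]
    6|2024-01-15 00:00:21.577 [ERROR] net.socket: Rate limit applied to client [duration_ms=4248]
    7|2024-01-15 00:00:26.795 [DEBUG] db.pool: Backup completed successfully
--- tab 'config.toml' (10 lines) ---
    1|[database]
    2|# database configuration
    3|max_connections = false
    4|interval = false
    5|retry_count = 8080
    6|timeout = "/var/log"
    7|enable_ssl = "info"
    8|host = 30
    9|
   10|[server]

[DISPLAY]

[error.log]│ config.toml                                       
───────────────────────────────────────────────────────────────
2024-01-15 00:00:03.803 [WARN] db.pool: Connection established 
2024-01-15 00:00:05.664 [INFO] db.pool: Worker thread started  
2024-01-15 00:00:10.960 [WARN] http.server: Garbage collection 
2024-01-15 00:00:13.737 [ERROR] db.pool: Index rebuild in progr
2024-01-15 00:00:18.605 [WARN] api.handler: Socket connection c
2024-01-15 00:00:21.577 [ERROR] net.socket: Rate limit applied 
2024-01-15 00:00:26.795 [DEBUG] db.pool: Backup completed succe
                                                               
                                                               
                                                               
                                                               
                                                               
                                                               
                                                               
                                                               
                                                               
                                                               
                                                               


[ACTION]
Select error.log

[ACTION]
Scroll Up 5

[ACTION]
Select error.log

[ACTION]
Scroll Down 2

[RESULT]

[error.log]│ config.toml                                       
───────────────────────────────────────────────────────────────
2024-01-15 00:00:10.960 [WARN] http.server: Garbage collection 
2024-01-15 00:00:13.737 [ERROR] db.pool: Index rebuild in progr
2024-01-15 00:00:18.605 [WARN] api.handler: Socket connection c
2024-01-15 00:00:21.577 [ERROR] net.socket: Rate limit applied 
2024-01-15 00:00:26.795 [DEBUG] db.pool: Backup completed succe
                                                               
                                                               
                                                               
                                                               
                                                               
                                                               
                                                               
                                                               
                                                               
                                                               
                                                               
                                                               
                                                               


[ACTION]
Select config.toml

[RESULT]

 error.log │[config.toml]                                      
───────────────────────────────────────────────────────────────
[database]                                                     
# database configuration                                       
max_connections = false                                        
interval = false                                               
retry_count = 8080                                             
timeout = "/var/log"                                           
enable_ssl = "info"                                            
host = 30                                                      
                                                               
[server]                                                       
                                                               
                                                               
                                                               
                                                               
                                                               
                                                               
                                                               
                                                               


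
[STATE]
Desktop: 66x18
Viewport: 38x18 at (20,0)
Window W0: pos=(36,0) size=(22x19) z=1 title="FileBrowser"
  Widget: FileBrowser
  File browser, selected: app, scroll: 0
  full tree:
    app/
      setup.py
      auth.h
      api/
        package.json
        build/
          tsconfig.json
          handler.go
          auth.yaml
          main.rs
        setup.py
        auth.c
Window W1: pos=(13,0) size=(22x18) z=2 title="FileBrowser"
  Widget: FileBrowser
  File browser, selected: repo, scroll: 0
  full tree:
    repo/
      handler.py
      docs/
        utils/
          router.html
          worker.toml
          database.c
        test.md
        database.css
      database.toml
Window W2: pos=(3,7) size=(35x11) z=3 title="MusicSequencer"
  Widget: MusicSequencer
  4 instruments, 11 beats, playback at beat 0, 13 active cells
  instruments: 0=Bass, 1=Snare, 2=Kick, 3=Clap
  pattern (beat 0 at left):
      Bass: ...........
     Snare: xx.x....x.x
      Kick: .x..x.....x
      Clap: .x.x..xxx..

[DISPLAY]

━━━━━━━━━━━━━━┓ ┏━━━━━━━━━━━━━━━━━━━━┓
rowser        ┃ ┃ FileBrowser        ┃
──────────────┨ ┠────────────────────┨
repo/         ┃ ┃> [-] app/          ┃
ndler.py      ┃ ┃    setup.py        ┃
] docs/       ┃ ┃    auth.h          ┃
tabase.toml   ┃ ┃    [+] api/        ┃
━━━━━━━━━━━━━━━━━┓                   ┃
                 ┃                   ┃
─────────────────┨                   ┃
0                ┃                   ┃
·                ┃                   ┃
█                ┃                   ┃
█                ┃                   ┃
·                ┃                   ┃
                 ┃                   ┃
                 ┃                   ┃
━━━━━━━━━━━━━━━━━┛                   ┃


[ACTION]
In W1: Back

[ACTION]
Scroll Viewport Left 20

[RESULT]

             ┏━━━━━━━━━━━━━━━━━━━━┓ ┏━
             ┃ FileBrowser        ┃ ┃ 
             ┠────────────────────┨ ┠─
             ┃> [-] repo/         ┃ ┃>
             ┃    handler.py      ┃ ┃ 
             ┃    [+] docs/       ┃ ┃ 
             ┃    database.toml   ┃ ┃ 
   ┏━━━━━━━━━━━━━━━━━━━━━━━━━━━━━━━━━┓
   ┃ MusicSequencer                  ┃
   ┠─────────────────────────────────┨
   ┃      ▼1234567890                ┃
   ┃  Bass···········                ┃
   ┃ Snare██·█····█·█                ┃
   ┃  Kick·█··█·····█                ┃
   ┃  Clap·█·█··███··                ┃
   ┃                                 ┃
   ┃                                 ┃
   ┗━━━━━━━━━━━━━━━━━━━━━━━━━━━━━━━━━┛


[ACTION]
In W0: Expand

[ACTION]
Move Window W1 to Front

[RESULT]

             ┏━━━━━━━━━━━━━━━━━━━━┓ ┏━
             ┃ FileBrowser        ┃ ┃ 
             ┠────────────────────┨ ┠─
             ┃> [-] repo/         ┃ ┃>
             ┃    handler.py      ┃ ┃ 
             ┃    [+] docs/       ┃ ┃ 
             ┃    database.toml   ┃ ┃ 
   ┏━━━━━━━━━┃                    ┃━━┓
   ┃ MusicSeq┃                    ┃  ┃
   ┠─────────┃                    ┃──┨
   ┃      ▼12┃                    ┃  ┃
   ┃  Bass···┃                    ┃  ┃
   ┃ Snare██·┃                    ┃  ┃
   ┃  Kick·█·┃                    ┃  ┃
   ┃  Clap·█·┃                    ┃  ┃
   ┃         ┃                    ┃  ┃
   ┃         ┃                    ┃  ┃
   ┗━━━━━━━━━┗━━━━━━━━━━━━━━━━━━━━┛━━┛


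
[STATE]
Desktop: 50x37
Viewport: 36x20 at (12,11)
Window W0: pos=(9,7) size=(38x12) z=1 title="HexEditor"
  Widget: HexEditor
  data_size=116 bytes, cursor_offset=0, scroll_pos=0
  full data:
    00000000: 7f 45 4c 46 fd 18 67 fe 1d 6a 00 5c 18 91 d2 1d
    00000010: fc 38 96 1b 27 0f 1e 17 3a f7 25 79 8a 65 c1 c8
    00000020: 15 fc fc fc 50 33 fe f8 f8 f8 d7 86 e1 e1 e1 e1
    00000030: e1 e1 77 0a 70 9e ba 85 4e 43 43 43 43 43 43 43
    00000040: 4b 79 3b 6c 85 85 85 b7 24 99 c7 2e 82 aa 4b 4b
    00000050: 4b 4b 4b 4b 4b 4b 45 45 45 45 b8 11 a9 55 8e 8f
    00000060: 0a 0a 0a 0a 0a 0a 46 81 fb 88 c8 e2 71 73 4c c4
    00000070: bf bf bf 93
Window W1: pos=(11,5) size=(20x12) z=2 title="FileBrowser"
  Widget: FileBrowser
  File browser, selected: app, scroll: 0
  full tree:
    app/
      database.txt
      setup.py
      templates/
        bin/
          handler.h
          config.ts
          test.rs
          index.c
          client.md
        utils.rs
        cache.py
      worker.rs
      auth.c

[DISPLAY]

    [+] templates/┃ 27 0f 1e 17  3┃ 
    worker.rs     ┃ 50 33 fe f8  f┃ 
    auth.c        ┃ 70 9e ba 85  4┃ 
                  ┃ 85 85 85 b7  2┃ 
                  ┃ 4b 4b 45 45  4┃ 
━━━━━━━━━━━━━━━━━━┛ 0a 0a 46 81  f┃ 
000070  bf bf bf 93               ┃ 
━━━━━━━━━━━━━━━━━━━━━━━━━━━━━━━━━━┛ 
                                    
                                    
                                    
                                    
                                    
                                    
                                    
                                    
                                    
                                    
                                    
                                    


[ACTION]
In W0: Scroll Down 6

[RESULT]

    [+] templates/┃               ┃ 
    worker.rs     ┃               ┃ 
    auth.c        ┃               ┃ 
                  ┃               ┃ 
                  ┃               ┃ 
━━━━━━━━━━━━━━━━━━┛               ┃ 
                                  ┃ 
━━━━━━━━━━━━━━━━━━━━━━━━━━━━━━━━━━┛ 
                                    
                                    
                                    
                                    
                                    
                                    
                                    
                                    
                                    
                                    
                                    
                                    


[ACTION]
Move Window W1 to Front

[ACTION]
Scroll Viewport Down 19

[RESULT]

                                  ┃ 
━━━━━━━━━━━━━━━━━━━━━━━━━━━━━━━━━━┛ 
                                    
                                    
                                    
                                    
                                    
                                    
                                    
                                    
                                    
                                    
                                    
                                    
                                    
                                    
                                    
                                    
                                    
                                    


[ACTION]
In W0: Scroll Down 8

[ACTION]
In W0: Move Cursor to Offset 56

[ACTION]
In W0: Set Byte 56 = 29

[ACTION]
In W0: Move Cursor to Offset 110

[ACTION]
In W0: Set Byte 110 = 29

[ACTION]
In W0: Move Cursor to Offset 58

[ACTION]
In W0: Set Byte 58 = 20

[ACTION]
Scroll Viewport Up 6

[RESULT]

    [+] templates/┃               ┃ 
    worker.rs     ┃               ┃ 
    auth.c        ┃               ┃ 
                  ┃               ┃ 
                  ┃               ┃ 
━━━━━━━━━━━━━━━━━━┛               ┃ 
                                  ┃ 
━━━━━━━━━━━━━━━━━━━━━━━━━━━━━━━━━━┛ 
                                    
                                    
                                    
                                    
                                    
                                    
                                    
                                    
                                    
                                    
                                    
                                    


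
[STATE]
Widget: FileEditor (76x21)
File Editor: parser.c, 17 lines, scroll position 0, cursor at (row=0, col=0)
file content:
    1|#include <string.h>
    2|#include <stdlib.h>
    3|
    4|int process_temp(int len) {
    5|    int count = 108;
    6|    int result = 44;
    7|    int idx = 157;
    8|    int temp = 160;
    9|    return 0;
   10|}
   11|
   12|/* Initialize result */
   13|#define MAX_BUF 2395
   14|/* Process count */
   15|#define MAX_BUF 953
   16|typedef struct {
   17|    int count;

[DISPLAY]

█include <string.h>                                                        ▲
#include <stdlib.h>                                                        █
                                                                           ░
int process_temp(int len) {                                                ░
    int count = 108;                                                       ░
    int result = 44;                                                       ░
    int idx = 157;                                                         ░
    int temp = 160;                                                        ░
    return 0;                                                              ░
}                                                                          ░
                                                                           ░
/* Initialize result */                                                    ░
#define MAX_BUF 2395                                                       ░
/* Process count */                                                        ░
#define MAX_BUF 953                                                        ░
typedef struct {                                                           ░
    int count;                                                             ░
                                                                           ░
                                                                           ░
                                                                           ░
                                                                           ▼


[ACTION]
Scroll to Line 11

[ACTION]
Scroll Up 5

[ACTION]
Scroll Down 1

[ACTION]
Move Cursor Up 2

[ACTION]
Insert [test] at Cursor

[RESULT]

test█include <string.h>                                                    ▲
#include <stdlib.h>                                                        █
                                                                           ░
int process_temp(int len) {                                                ░
    int count = 108;                                                       ░
    int result = 44;                                                       ░
    int idx = 157;                                                         ░
    int temp = 160;                                                        ░
    return 0;                                                              ░
}                                                                          ░
                                                                           ░
/* Initialize result */                                                    ░
#define MAX_BUF 2395                                                       ░
/* Process count */                                                        ░
#define MAX_BUF 953                                                        ░
typedef struct {                                                           ░
    int count;                                                             ░
                                                                           ░
                                                                           ░
                                                                           ░
                                                                           ▼


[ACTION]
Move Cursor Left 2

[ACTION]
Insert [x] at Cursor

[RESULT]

tex█t#include <string.h>                                                   ▲
#include <stdlib.h>                                                        █
                                                                           ░
int process_temp(int len) {                                                ░
    int count = 108;                                                       ░
    int result = 44;                                                       ░
    int idx = 157;                                                         ░
    int temp = 160;                                                        ░
    return 0;                                                              ░
}                                                                          ░
                                                                           ░
/* Initialize result */                                                    ░
#define MAX_BUF 2395                                                       ░
/* Process count */                                                        ░
#define MAX_BUF 953                                                        ░
typedef struct {                                                           ░
    int count;                                                             ░
                                                                           ░
                                                                           ░
                                                                           ░
                                                                           ▼


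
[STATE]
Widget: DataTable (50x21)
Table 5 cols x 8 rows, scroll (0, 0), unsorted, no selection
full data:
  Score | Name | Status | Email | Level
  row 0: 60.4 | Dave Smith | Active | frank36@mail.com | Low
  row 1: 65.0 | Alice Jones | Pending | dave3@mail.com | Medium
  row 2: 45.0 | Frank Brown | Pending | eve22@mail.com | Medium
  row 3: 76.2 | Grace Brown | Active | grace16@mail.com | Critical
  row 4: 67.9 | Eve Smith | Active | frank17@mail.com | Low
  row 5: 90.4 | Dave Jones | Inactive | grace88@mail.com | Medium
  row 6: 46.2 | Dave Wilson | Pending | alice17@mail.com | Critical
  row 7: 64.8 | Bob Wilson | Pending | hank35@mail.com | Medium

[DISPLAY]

Score│Name       │Status  │Email           │Level 
─────┼───────────┼────────┼────────────────┼──────
60.4 │Dave Smith │Active  │frank36@mail.com│Low   
65.0 │Alice Jones│Pending │dave3@mail.com  │Medium
45.0 │Frank Brown│Pending │eve22@mail.com  │Medium
76.2 │Grace Brown│Active  │grace16@mail.com│Critic
67.9 │Eve Smith  │Active  │frank17@mail.com│Low   
90.4 │Dave Jones │Inactive│grace88@mail.com│Medium
46.2 │Dave Wilson│Pending │alice17@mail.com│Critic
64.8 │Bob Wilson │Pending │hank35@mail.com │Medium
                                                  
                                                  
                                                  
                                                  
                                                  
                                                  
                                                  
                                                  
                                                  
                                                  
                                                  


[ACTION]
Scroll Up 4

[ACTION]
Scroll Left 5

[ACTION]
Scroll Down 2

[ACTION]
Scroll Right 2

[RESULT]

ore│Name       │Status  │Email           │Level   
───┼───────────┼────────┼────────────────┼────────
.4 │Dave Smith │Active  │frank36@mail.com│Low     
.0 │Alice Jones│Pending │dave3@mail.com  │Medium  
.0 │Frank Brown│Pending │eve22@mail.com  │Medium  
.2 │Grace Brown│Active  │grace16@mail.com│Critical
.9 │Eve Smith  │Active  │frank17@mail.com│Low     
.4 │Dave Jones │Inactive│grace88@mail.com│Medium  
.2 │Dave Wilson│Pending │alice17@mail.com│Critical
.8 │Bob Wilson │Pending │hank35@mail.com │Medium  
                                                  
                                                  
                                                  
                                                  
                                                  
                                                  
                                                  
                                                  
                                                  
                                                  
                                                  


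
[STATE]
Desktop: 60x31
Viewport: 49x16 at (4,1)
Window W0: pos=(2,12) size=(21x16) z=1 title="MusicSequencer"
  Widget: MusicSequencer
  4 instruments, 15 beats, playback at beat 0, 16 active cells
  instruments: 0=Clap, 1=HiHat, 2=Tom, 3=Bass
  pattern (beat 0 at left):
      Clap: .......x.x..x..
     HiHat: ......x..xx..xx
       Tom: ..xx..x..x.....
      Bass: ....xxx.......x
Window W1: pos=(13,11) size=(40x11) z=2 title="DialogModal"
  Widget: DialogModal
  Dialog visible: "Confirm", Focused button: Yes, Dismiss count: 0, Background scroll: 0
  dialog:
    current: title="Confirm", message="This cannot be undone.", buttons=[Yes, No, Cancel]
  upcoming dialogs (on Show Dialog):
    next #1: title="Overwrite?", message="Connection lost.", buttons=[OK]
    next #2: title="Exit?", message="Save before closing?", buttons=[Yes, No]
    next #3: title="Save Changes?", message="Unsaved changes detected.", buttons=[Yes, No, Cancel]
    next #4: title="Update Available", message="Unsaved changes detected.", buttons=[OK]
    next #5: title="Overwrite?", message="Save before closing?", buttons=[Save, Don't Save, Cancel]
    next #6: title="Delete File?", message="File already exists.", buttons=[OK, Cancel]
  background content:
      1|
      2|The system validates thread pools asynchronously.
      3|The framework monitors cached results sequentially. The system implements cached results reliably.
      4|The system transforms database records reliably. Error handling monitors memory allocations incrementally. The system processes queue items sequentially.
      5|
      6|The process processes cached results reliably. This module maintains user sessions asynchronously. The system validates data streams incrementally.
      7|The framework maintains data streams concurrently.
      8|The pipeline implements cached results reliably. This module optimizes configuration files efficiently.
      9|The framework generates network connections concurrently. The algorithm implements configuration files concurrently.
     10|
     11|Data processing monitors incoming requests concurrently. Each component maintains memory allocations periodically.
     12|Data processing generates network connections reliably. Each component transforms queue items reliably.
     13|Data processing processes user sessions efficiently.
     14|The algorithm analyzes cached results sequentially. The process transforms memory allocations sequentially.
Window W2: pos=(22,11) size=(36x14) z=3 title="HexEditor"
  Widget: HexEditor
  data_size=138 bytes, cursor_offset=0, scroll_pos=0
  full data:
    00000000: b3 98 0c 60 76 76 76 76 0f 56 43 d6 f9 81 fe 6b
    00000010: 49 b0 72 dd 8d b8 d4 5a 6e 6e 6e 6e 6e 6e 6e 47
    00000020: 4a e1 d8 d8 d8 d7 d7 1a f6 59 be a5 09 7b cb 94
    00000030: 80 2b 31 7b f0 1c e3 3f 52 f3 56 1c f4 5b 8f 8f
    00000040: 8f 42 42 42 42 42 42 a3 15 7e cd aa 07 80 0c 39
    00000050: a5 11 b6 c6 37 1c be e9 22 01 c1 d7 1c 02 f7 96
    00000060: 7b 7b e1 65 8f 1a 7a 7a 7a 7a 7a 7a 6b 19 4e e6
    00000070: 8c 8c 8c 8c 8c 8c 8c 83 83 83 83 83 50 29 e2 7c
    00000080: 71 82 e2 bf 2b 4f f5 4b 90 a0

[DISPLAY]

                                                 
                                                 
                                                 
                                                 
                                                 
                                                 
                                                 
                                                 
                                                 
                                                 
         ┏━━━━━━━━┏━━━━━━━━━━━━━━━━━━━━━━━━━━━━━━
━━━━━━━━━┃ DialogM┃ HexEditor                    
MusicSequ┠────────┠──────────────────────────────
─────────┃        ┃00000000  B3 98 0c 60 76 76 76
     ▼123┃The sy┌─┃00000010  49 b0 72 dd 8d b8 d4
 Clap····┃The fr│ ┃00000020  4a e1 d8 d8 d8 d7 d7


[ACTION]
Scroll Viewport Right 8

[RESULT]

                                                 
                                                 
                                                 
                                                 
                                                 
                                                 
                                                 
                                                 
                                                 
                                                 
  ┏━━━━━━━━┏━━━━━━━━━━━━━━━━━━━━━━━━━━━━━━━━━━┓  
━━┃ DialogM┃ HexEditor                        ┃  
qu┠────────┠──────────────────────────────────┨  
──┃        ┃00000000  B3 98 0c 60 76 76 76 76 ┃  
23┃The sy┌─┃00000010  49 b0 72 dd 8d b8 d4 5a ┃  
··┃The fr│ ┃00000020  4a e1 d8 d8 d8 d7 d7 1a ┃  


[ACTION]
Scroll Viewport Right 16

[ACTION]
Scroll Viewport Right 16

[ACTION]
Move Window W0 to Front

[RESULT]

                                                 
                                                 
                                                 
                                                 
                                                 
                                                 
                                                 
                                                 
                                                 
                                                 
  ┏━━━━━━━━┏━━━━━━━━━━━━━━━━━━━━━━━━━━━━━━━━━━┓  
━━━━━━━━━━━┓ HexEditor                        ┃  
quencer    ┃──────────────────────────────────┨  
───────────┨00000000  B3 98 0c 60 76 76 76 76 ┃  
23456789012┃00000010  49 b0 72 dd 8d b8 d4 5a ┃  
·····█·█··█┃00000020  4a e1 d8 d8 d8 d7 d7 1a ┃  


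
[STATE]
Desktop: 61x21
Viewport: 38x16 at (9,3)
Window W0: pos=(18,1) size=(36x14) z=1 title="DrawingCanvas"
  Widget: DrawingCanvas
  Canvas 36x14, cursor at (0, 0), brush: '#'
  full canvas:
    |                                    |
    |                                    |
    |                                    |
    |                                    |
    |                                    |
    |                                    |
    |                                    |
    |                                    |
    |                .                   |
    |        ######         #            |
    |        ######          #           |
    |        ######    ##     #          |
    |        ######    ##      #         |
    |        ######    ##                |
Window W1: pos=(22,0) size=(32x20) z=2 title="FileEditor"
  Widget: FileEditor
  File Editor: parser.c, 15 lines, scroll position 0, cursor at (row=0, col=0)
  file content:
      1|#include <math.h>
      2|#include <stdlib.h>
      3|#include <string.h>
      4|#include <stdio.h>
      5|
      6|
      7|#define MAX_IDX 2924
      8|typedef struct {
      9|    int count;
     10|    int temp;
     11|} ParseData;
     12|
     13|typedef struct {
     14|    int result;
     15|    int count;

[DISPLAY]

         ┠───┃█include <math.h>       
         ┃+  ┃#include <stdlib.h>     
         ┃   ┃#include <string.h>     
         ┃   ┃#include <stdio.h>      
         ┃   ┃                        
         ┃   ┃                        
         ┃   ┃#define MAX_IDX 2924    
         ┃   ┃typedef struct {        
         ┃   ┃    int count;          
         ┃   ┃    int temp;           
         ┃   ┃} ParseData;            
         ┗━━━┃                        
             ┃typedef struct {        
             ┃    int result;         
             ┃    int count;          
             ┃                        


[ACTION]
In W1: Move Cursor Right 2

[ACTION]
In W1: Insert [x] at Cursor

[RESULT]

         ┠───┃#ix█clude <math.h>      
         ┃+  ┃#include <stdlib.h>     
         ┃   ┃#include <string.h>     
         ┃   ┃#include <stdio.h>      
         ┃   ┃                        
         ┃   ┃                        
         ┃   ┃#define MAX_IDX 2924    
         ┃   ┃typedef struct {        
         ┃   ┃    int count;          
         ┃   ┃    int temp;           
         ┃   ┃} ParseData;            
         ┗━━━┃                        
             ┃typedef struct {        
             ┃    int result;         
             ┃    int count;          
             ┃                        


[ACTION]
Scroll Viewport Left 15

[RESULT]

                  ┠───┃#ix█clude <math
                  ┃+  ┃#include <stdli
                  ┃   ┃#include <strin
                  ┃   ┃#include <stdio
                  ┃   ┃               
                  ┃   ┃               
                  ┃   ┃#define MAX_IDX
                  ┃   ┃typedef struct 
                  ┃   ┃    int count; 
                  ┃   ┃    int temp;  
                  ┃   ┃} ParseData;   
                  ┗━━━┃               
                      ┃typedef struct 
                      ┃    int result;
                      ┃    int count; 
                      ┃               


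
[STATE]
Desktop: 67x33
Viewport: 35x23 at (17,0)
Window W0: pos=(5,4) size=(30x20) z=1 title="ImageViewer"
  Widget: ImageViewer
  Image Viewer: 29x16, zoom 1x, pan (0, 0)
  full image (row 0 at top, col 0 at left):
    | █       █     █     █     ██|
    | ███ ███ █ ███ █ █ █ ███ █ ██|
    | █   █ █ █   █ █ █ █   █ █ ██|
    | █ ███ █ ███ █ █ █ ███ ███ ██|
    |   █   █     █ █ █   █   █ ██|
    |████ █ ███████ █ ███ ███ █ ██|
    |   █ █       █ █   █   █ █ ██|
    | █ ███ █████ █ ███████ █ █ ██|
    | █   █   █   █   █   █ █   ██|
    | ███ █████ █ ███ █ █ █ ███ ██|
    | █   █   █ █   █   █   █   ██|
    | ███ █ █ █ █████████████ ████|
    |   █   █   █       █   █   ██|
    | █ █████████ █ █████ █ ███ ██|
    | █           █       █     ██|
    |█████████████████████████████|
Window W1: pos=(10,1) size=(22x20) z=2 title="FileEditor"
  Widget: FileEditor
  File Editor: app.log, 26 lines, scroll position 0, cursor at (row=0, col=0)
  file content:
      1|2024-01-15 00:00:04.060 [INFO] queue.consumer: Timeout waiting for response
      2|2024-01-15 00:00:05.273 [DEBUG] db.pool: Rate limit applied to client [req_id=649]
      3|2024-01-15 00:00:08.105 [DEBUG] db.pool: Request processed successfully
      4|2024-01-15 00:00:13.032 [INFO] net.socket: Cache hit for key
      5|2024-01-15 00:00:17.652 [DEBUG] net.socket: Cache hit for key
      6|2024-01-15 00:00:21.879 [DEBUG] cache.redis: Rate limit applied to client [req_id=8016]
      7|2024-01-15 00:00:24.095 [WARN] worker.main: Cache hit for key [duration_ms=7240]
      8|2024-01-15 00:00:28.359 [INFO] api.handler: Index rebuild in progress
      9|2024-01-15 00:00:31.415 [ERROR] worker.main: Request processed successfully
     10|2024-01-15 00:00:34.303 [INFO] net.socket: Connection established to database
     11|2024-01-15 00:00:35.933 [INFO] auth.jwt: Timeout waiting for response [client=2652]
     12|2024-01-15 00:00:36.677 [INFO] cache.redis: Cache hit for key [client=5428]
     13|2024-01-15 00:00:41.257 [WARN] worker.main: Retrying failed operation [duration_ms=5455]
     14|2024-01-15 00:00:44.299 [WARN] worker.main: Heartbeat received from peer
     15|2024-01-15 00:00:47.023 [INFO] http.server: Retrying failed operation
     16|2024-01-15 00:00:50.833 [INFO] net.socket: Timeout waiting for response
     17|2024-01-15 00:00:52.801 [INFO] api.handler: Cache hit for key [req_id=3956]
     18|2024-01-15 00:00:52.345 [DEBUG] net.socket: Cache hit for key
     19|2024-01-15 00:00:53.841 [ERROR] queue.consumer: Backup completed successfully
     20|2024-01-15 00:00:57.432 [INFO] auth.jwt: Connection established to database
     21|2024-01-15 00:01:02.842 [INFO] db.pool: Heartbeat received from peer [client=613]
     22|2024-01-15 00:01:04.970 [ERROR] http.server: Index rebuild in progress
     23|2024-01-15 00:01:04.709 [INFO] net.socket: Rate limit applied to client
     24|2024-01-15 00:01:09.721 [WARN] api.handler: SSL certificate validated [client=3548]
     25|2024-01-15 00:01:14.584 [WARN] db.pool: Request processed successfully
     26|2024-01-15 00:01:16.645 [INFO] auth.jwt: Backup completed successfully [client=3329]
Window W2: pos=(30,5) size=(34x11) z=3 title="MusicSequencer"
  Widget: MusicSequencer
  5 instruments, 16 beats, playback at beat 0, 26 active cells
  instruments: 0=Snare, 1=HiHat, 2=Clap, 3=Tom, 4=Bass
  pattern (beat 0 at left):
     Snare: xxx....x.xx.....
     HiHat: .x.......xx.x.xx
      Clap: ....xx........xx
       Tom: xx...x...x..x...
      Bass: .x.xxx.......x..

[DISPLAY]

                                   
━━━━━━━━━━━━━━┓                    
ditor         ┃                    
──────────────┨                    
1-15 00:00:04▲┃━━┓                 
1-15 00:00:05┏━━━━━━━━━━━━━━━━━━━━━
1-15 00:00:08┃ MusicSequencer      
1-15 00:00:13┠─────────────────────
1-15 00:00:17┃      ▼12345678901234
1-15 00:00:21┃ Snare███····█·██····
1-15 00:00:24┃ HiHat·█·······██·█·█
1-15 00:00:28┃  Clap····██········█
1-15 00:00:31┃   Tom██···█···█··█··
1-15 00:00:34┃  Bass·█·███·······█·
1-15 00:00:35┃                     
1-15 00:00:36┗━━━━━━━━━━━━━━━━━━━━━
1-15 00:00:41░┃ █┃                 
1-15 00:00:44░┃ █┃                 
1-15 00:00:47░┃██┃                 
1-15 00:00:50▼┃ █┃                 
━━━━━━━━━━━━━━┛ █┃                 
  █       █     █┃                 
█████████████████┃                 


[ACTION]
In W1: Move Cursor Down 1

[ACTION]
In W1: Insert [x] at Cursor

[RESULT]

                                   
━━━━━━━━━━━━━━┓                    
ditor         ┃                    
──────────────┨                    
1-15 00:00:04▲┃━━┓                 
01-15 00:00:0┏━━━━━━━━━━━━━━━━━━━━━
1-15 00:00:08┃ MusicSequencer      
1-15 00:00:13┠─────────────────────
1-15 00:00:17┃      ▼12345678901234
1-15 00:00:21┃ Snare███····█·██····
1-15 00:00:24┃ HiHat·█·······██·█·█
1-15 00:00:28┃  Clap····██········█
1-15 00:00:31┃   Tom██···█···█··█··
1-15 00:00:34┃  Bass·█·███·······█·
1-15 00:00:35┃                     
1-15 00:00:36┗━━━━━━━━━━━━━━━━━━━━━
1-15 00:00:41░┃ █┃                 
1-15 00:00:44░┃ █┃                 
1-15 00:00:47░┃██┃                 
1-15 00:00:50▼┃ █┃                 
━━━━━━━━━━━━━━┛ █┃                 
  █       █     █┃                 
█████████████████┃                 


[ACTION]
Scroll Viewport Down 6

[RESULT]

1-15 00:00:08┃ MusicSequencer      
1-15 00:00:13┠─────────────────────
1-15 00:00:17┃      ▼12345678901234
1-15 00:00:21┃ Snare███····█·██····
1-15 00:00:24┃ HiHat·█·······██·█·█
1-15 00:00:28┃  Clap····██········█
1-15 00:00:31┃   Tom██···█···█··█··
1-15 00:00:34┃  Bass·█·███·······█·
1-15 00:00:35┃                     
1-15 00:00:36┗━━━━━━━━━━━━━━━━━━━━━
1-15 00:00:41░┃ █┃                 
1-15 00:00:44░┃ █┃                 
1-15 00:00:47░┃██┃                 
1-15 00:00:50▼┃ █┃                 
━━━━━━━━━━━━━━┛ █┃                 
  █       █     █┃                 
█████████████████┃                 
━━━━━━━━━━━━━━━━━┛                 
                                   
                                   
                                   
                                   
                                   


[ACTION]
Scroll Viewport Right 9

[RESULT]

0:08┃ MusicSequencer               
0:13┠──────────────────────────────
0:17┃      ▼123456789012345        
0:21┃ Snare███····█·██·····        
0:24┃ HiHat·█·······██·█·██        
0:28┃  Clap····██········██        
0:31┃   Tom██···█···█··█···        
0:34┃  Bass·█·███·······█··        
0:35┃                              
0:36┗━━━━━━━━━━━━━━━━━━━━━━━━━━━━━━
0:41░┃ █┃                          
0:44░┃ █┃                          
0:47░┃██┃                          
0:50▼┃ █┃                          
━━━━━┛ █┃                          
 █     █┃                          
████████┃                          
━━━━━━━━┛                          
                                   
                                   
                                   
                                   
                                   
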